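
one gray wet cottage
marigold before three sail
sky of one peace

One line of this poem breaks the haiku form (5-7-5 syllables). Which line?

Line 1: one (1), gray (1), wet (1), cottage (2) → 5 ✓
Line 2: marigold (3), before (2), three (1), sail (1) → 7 ✓
Line 3: sky (1), of (1), one (1), peace (1) → 4 (expected 5)

The third line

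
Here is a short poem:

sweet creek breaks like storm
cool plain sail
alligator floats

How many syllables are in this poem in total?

Line 1: "sweet creek breaks like storm": 1+1+1+1+1 = 5
Line 2: "cool plain sail": 1+1+1 = 3
Line 3: "alligator floats": 4+1 = 5
Total: 5 + 3 + 5 = 13

13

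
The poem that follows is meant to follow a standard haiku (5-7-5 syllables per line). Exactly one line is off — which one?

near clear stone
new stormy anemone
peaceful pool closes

The first line

Line 1: near(1) + clear(1) + stone(1) = 3 (expected 5)
Line 2: new(1) + stormy(2) + anemone(4) = 7 ✓
Line 3: peaceful(2) + pool(1) + closes(2) = 5 ✓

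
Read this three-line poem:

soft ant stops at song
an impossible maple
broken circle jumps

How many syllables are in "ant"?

1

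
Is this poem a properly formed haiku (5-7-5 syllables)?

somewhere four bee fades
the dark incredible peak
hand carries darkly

Yes

Line 1: "somewhere four bee fades": 2+1+1+1 = 5 ✓
Line 2: "the dark incredible peak": 1+1+4+1 = 7 ✓
Line 3: "hand carries darkly": 1+2+2 = 5 ✓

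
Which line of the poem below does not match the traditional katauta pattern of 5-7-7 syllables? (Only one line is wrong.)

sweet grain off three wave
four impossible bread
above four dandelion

Line 1: sweet (1), grain (1), off (1), three (1), wave (1) → 5 ✓
Line 2: four (1), impossible (4), bread (1) → 6 (expected 7)
Line 3: above (2), four (1), dandelion (4) → 7 ✓

The second line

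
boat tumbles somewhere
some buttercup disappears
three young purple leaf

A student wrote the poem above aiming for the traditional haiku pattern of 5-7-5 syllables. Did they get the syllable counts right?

Yes

Line 1: "boat tumbles somewhere": 1+2+2 = 5 ✓
Line 2: "some buttercup disappears": 1+3+3 = 7 ✓
Line 3: "three young purple leaf": 1+1+2+1 = 5 ✓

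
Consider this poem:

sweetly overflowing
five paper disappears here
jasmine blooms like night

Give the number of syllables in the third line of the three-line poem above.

The third line: jasmine(2) + blooms(1) + like(1) + night(1) = 5

5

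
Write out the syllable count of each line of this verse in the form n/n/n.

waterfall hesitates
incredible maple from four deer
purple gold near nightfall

6/9/6

Line 1: "waterfall hesitates": 3+3 = 6
Line 2: "incredible maple from four deer": 4+2+1+1+1 = 9
Line 3: "purple gold near nightfall": 2+1+1+2 = 6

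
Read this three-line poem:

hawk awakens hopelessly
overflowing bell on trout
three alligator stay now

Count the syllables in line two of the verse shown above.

7

Line two: "overflowing bell on trout": 4+1+1+1 = 7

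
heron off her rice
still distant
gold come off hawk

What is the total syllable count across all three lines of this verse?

Line 1: heron(2) + off(1) + her(1) + rice(1) = 5
Line 2: still(1) + distant(2) = 3
Line 3: gold(1) + come(1) + off(1) + hawk(1) = 4
Total: 5 + 3 + 4 = 12

12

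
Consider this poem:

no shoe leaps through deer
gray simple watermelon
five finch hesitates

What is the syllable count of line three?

Line three: five (1), finch (1), hesitates (3) → 5

5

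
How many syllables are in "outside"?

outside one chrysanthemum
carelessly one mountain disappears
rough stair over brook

2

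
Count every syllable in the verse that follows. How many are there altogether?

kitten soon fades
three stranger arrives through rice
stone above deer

Line 1: kitten (2), soon (1), fades (1) → 4
Line 2: three (1), stranger (2), arrives (2), through (1), rice (1) → 7
Line 3: stone (1), above (2), deer (1) → 4
Total: 4 + 7 + 4 = 15

15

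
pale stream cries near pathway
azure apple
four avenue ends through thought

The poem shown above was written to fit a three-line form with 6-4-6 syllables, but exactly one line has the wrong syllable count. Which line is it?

Line 1: pale (1), stream (1), cries (1), near (1), pathway (2) → 6 ✓
Line 2: azure (2), apple (2) → 4 ✓
Line 3: four (1), avenue (3), ends (1), through (1), thought (1) → 7 (expected 6)

The third line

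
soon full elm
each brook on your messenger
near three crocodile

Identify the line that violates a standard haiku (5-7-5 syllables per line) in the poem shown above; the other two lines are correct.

Line 1: soon (1), full (1), elm (1) → 3 (expected 5)
Line 2: each (1), brook (1), on (1), your (1), messenger (3) → 7 ✓
Line 3: near (1), three (1), crocodile (3) → 5 ✓

The first line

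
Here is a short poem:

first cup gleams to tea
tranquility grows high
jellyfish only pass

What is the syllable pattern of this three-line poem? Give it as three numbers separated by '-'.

Line 1: first(1) + cup(1) + gleams(1) + to(1) + tea(1) = 5
Line 2: tranquility(4) + grows(1) + high(1) = 6
Line 3: jellyfish(3) + only(2) + pass(1) = 6

5-6-6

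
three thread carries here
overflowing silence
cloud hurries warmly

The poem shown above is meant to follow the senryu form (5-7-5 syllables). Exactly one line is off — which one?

Line 1: three (1), thread (1), carries (2), here (1) → 5 ✓
Line 2: overflowing (4), silence (2) → 6 (expected 7)
Line 3: cloud (1), hurries (2), warmly (2) → 5 ✓

The second line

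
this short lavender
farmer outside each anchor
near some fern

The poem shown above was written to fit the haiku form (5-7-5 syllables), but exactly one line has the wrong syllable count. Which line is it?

Line 1: this(1) + short(1) + lavender(3) = 5 ✓
Line 2: farmer(2) + outside(2) + each(1) + anchor(2) = 7 ✓
Line 3: near(1) + some(1) + fern(1) = 3 (expected 5)

The third line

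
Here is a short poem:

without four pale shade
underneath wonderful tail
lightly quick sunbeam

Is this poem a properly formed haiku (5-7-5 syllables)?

Line 1: "without four pale shade": 2+1+1+1 = 5 ✓
Line 2: "underneath wonderful tail": 3+3+1 = 7 ✓
Line 3: "lightly quick sunbeam": 2+1+2 = 5 ✓

Yes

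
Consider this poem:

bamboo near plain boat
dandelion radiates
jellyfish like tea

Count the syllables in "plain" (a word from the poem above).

1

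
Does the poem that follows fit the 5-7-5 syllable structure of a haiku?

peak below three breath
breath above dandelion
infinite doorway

Yes

Line 1: peak (1), below (2), three (1), breath (1) → 5 ✓
Line 2: breath (1), above (2), dandelion (4) → 7 ✓
Line 3: infinite (3), doorway (2) → 5 ✓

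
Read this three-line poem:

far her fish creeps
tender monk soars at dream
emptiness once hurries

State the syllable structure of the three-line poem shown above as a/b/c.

4/6/6

Line 1: "far her fish creeps": 1+1+1+1 = 4
Line 2: "tender monk soars at dream": 2+1+1+1+1 = 6
Line 3: "emptiness once hurries": 3+1+2 = 6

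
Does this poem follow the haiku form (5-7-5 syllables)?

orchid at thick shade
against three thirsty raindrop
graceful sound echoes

Yes

Line 1: orchid(2) + at(1) + thick(1) + shade(1) = 5 ✓
Line 2: against(2) + three(1) + thirsty(2) + raindrop(2) = 7 ✓
Line 3: graceful(2) + sound(1) + echoes(2) = 5 ✓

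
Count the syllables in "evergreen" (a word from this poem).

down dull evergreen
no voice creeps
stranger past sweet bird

3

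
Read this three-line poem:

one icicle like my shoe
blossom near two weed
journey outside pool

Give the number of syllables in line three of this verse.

5

Line three: "journey outside pool": 2+2+1 = 5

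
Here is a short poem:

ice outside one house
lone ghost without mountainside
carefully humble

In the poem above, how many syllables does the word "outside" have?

2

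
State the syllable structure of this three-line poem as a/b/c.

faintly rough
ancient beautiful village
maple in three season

Line 1: faintly(2) + rough(1) = 3
Line 2: ancient(2) + beautiful(3) + village(2) = 7
Line 3: maple(2) + in(1) + three(1) + season(2) = 6

3/7/6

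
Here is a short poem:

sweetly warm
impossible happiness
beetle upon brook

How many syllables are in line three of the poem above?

Line three: beetle (2), upon (2), brook (1) → 5

5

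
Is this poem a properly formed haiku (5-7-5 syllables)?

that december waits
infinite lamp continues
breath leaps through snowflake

Line 1: that (1), december (3), waits (1) → 5 ✓
Line 2: infinite (3), lamp (1), continues (3) → 7 ✓
Line 3: breath (1), leaps (1), through (1), snowflake (2) → 5 ✓

Yes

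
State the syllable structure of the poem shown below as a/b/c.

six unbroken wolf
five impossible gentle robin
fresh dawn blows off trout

Line 1: six(1) + unbroken(3) + wolf(1) = 5
Line 2: five(1) + impossible(4) + gentle(2) + robin(2) = 9
Line 3: fresh(1) + dawn(1) + blows(1) + off(1) + trout(1) = 5

5/9/5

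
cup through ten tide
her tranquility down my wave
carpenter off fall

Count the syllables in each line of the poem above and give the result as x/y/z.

Line 1: cup(1) + through(1) + ten(1) + tide(1) = 4
Line 2: her(1) + tranquility(4) + down(1) + my(1) + wave(1) = 8
Line 3: carpenter(3) + off(1) + fall(1) = 5

4/8/5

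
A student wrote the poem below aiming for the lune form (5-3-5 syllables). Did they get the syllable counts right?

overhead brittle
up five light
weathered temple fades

Yes

Line 1: "overhead brittle": 3+2 = 5 ✓
Line 2: "up five light": 1+1+1 = 3 ✓
Line 3: "weathered temple fades": 2+2+1 = 5 ✓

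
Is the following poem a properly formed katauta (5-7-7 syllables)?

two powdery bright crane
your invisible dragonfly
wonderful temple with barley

No

Line 1: "two powdery bright crane": 1+3+1+1 = 6 (expected 5)
Line 2: "your invisible dragonfly": 1+4+3 = 8 (expected 7)
Line 3: "wonderful temple with barley": 3+2+1+2 = 8 (expected 7)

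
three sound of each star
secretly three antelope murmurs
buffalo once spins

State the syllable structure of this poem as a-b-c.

5-9-5

Line 1: "three sound of each star": 1+1+1+1+1 = 5
Line 2: "secretly three antelope murmurs": 3+1+3+2 = 9
Line 3: "buffalo once spins": 3+1+1 = 5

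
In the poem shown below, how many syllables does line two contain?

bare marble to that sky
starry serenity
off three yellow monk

6

Line two: "starry serenity": 2+4 = 6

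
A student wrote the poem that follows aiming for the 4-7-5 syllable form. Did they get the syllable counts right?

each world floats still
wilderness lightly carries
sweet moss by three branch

Line 1: "each world floats still": 1+1+1+1 = 4 ✓
Line 2: "wilderness lightly carries": 3+2+2 = 7 ✓
Line 3: "sweet moss by three branch": 1+1+1+1+1 = 5 ✓

Yes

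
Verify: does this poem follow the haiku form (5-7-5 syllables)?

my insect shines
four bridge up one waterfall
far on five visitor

No

Line 1: "my insect shines": 1+2+1 = 4 (expected 5)
Line 2: "four bridge up one waterfall": 1+1+1+1+3 = 7 ✓
Line 3: "far on five visitor": 1+1+1+3 = 6 (expected 5)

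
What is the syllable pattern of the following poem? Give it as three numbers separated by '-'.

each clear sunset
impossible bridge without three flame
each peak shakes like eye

Line 1: "each clear sunset": 1+1+2 = 4
Line 2: "impossible bridge without three flame": 4+1+2+1+1 = 9
Line 3: "each peak shakes like eye": 1+1+1+1+1 = 5

4-9-5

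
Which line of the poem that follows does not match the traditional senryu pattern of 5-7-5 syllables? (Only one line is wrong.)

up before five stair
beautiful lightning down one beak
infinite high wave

Line 1: up(1) + before(2) + five(1) + stair(1) = 5 ✓
Line 2: beautiful(3) + lightning(2) + down(1) + one(1) + beak(1) = 8 (expected 7)
Line 3: infinite(3) + high(1) + wave(1) = 5 ✓

Line 2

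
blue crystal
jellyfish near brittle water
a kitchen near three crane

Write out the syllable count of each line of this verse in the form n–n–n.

3–8–6

Line 1: blue(1) + crystal(2) = 3
Line 2: jellyfish(3) + near(1) + brittle(2) + water(2) = 8
Line 3: a(1) + kitchen(2) + near(1) + three(1) + crane(1) = 6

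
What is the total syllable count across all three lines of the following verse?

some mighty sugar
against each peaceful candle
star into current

17

Line 1: some(1) + mighty(2) + sugar(2) = 5
Line 2: against(2) + each(1) + peaceful(2) + candle(2) = 7
Line 3: star(1) + into(2) + current(2) = 5
Total: 5 + 7 + 5 = 17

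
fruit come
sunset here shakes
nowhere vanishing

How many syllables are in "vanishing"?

3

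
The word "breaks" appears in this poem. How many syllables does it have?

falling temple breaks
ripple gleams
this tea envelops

1

"breaks" has 1 syllable.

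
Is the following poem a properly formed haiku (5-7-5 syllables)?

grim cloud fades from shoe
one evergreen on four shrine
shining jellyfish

Yes

Line 1: grim(1) + cloud(1) + fades(1) + from(1) + shoe(1) = 5 ✓
Line 2: one(1) + evergreen(3) + on(1) + four(1) + shrine(1) = 7 ✓
Line 3: shining(2) + jellyfish(3) = 5 ✓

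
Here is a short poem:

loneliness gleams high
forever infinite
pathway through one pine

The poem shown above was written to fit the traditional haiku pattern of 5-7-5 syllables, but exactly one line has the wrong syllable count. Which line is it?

Line 2

Line 1: "loneliness gleams high": 3+1+1 = 5 ✓
Line 2: "forever infinite": 3+3 = 6 (expected 7)
Line 3: "pathway through one pine": 2+1+1+1 = 5 ✓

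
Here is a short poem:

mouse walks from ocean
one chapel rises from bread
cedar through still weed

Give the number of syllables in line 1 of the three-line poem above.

Line 1: mouse (1), walks (1), from (1), ocean (2) → 5

5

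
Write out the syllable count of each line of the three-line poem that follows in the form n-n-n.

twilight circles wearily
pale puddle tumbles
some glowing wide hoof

7-5-5

Line 1: twilight(2) + circles(2) + wearily(3) = 7
Line 2: pale(1) + puddle(2) + tumbles(2) = 5
Line 3: some(1) + glowing(2) + wide(1) + hoof(1) = 5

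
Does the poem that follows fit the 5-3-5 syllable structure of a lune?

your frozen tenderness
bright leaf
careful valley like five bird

No

Line 1: your (1), frozen (2), tenderness (3) → 6 (expected 5)
Line 2: bright (1), leaf (1) → 2 (expected 3)
Line 3: careful (2), valley (2), like (1), five (1), bird (1) → 7 (expected 5)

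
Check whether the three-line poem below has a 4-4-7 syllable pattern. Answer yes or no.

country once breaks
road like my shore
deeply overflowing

No

Line 1: "country once breaks": 2+1+1 = 4 ✓
Line 2: "road like my shore": 1+1+1+1 = 4 ✓
Line 3: "deeply overflowing": 2+4 = 6 (expected 7)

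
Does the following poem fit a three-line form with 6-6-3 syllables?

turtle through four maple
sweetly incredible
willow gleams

Yes

Line 1: turtle (2), through (1), four (1), maple (2) → 6 ✓
Line 2: sweetly (2), incredible (4) → 6 ✓
Line 3: willow (2), gleams (1) → 3 ✓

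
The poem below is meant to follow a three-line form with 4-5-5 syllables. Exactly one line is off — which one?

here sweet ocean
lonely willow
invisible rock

Line 1: "here sweet ocean": 1+1+2 = 4 ✓
Line 2: "lonely willow": 2+2 = 4 (expected 5)
Line 3: "invisible rock": 4+1 = 5 ✓

The second line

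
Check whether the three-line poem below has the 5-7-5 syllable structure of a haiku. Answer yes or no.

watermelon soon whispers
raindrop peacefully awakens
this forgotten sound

No

Line 1: "watermelon soon whispers": 4+1+2 = 7 (expected 5)
Line 2: "raindrop peacefully awakens": 2+3+3 = 8 (expected 7)
Line 3: "this forgotten sound": 1+3+1 = 5 ✓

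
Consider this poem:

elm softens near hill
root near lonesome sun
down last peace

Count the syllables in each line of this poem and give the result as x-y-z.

Line 1: elm (1), softens (2), near (1), hill (1) → 5
Line 2: root (1), near (1), lonesome (2), sun (1) → 5
Line 3: down (1), last (1), peace (1) → 3

5-5-3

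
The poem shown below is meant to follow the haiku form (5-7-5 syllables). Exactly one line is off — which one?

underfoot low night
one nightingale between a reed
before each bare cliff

Line 2

Line 1: underfoot (3), low (1), night (1) → 5 ✓
Line 2: one (1), nightingale (3), between (2), a (1), reed (1) → 8 (expected 7)
Line 3: before (2), each (1), bare (1), cliff (1) → 5 ✓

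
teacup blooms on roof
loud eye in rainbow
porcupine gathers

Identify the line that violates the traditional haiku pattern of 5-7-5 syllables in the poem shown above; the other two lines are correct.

Line 1: teacup (2), blooms (1), on (1), roof (1) → 5 ✓
Line 2: loud (1), eye (1), in (1), rainbow (2) → 5 (expected 7)
Line 3: porcupine (3), gathers (2) → 5 ✓

Line 2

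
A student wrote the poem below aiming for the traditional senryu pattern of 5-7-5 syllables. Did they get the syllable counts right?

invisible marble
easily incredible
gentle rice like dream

Line 1: invisible(4) + marble(2) = 6 (expected 5)
Line 2: easily(3) + incredible(4) = 7 ✓
Line 3: gentle(2) + rice(1) + like(1) + dream(1) = 5 ✓

No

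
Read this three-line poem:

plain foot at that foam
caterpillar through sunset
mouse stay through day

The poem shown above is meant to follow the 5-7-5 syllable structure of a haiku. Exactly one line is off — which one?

The third line

Line 1: plain(1) + foot(1) + at(1) + that(1) + foam(1) = 5 ✓
Line 2: caterpillar(4) + through(1) + sunset(2) = 7 ✓
Line 3: mouse(1) + stay(1) + through(1) + day(1) = 4 (expected 5)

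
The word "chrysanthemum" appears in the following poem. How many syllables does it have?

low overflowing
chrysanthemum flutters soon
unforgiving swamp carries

4

"chrysanthemum" has 4 syllables.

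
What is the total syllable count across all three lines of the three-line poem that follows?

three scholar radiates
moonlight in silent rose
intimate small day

Line 1: three (1), scholar (2), radiates (3) → 6
Line 2: moonlight (2), in (1), silent (2), rose (1) → 6
Line 3: intimate (3), small (1), day (1) → 5
Total: 6 + 6 + 5 = 17

17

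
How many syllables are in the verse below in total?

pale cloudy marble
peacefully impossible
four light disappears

17

Line 1: "pale cloudy marble": 1+2+2 = 5
Line 2: "peacefully impossible": 3+4 = 7
Line 3: "four light disappears": 1+1+3 = 5
Total: 5 + 7 + 5 = 17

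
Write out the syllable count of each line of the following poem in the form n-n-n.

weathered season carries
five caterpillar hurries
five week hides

6-7-3

Line 1: "weathered season carries": 2+2+2 = 6
Line 2: "five caterpillar hurries": 1+4+2 = 7
Line 3: "five week hides": 1+1+1 = 3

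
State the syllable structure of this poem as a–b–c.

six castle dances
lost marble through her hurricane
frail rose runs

Line 1: six(1) + castle(2) + dances(2) = 5
Line 2: lost(1) + marble(2) + through(1) + her(1) + hurricane(3) = 8
Line 3: frail(1) + rose(1) + runs(1) = 3

5–8–3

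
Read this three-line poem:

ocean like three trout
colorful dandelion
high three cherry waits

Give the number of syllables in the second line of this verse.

The second line: "colorful dandelion": 3+4 = 7

7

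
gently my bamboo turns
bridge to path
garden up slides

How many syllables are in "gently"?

"gently" has 2 syllables.

2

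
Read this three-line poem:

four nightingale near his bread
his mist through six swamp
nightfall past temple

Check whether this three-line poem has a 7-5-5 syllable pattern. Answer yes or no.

Yes

Line 1: "four nightingale near his bread": 1+3+1+1+1 = 7 ✓
Line 2: "his mist through six swamp": 1+1+1+1+1 = 5 ✓
Line 3: "nightfall past temple": 2+1+2 = 5 ✓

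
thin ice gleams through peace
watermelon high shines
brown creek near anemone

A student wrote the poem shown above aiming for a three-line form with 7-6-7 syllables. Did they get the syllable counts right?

Line 1: thin (1), ice (1), gleams (1), through (1), peace (1) → 5 (expected 7)
Line 2: watermelon (4), high (1), shines (1) → 6 ✓
Line 3: brown (1), creek (1), near (1), anemone (4) → 7 ✓

No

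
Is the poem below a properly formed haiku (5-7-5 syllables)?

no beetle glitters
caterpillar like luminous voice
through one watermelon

Line 1: no (1), beetle (2), glitters (2) → 5 ✓
Line 2: caterpillar (4), like (1), luminous (3), voice (1) → 9 (expected 7)
Line 3: through (1), one (1), watermelon (4) → 6 (expected 5)

No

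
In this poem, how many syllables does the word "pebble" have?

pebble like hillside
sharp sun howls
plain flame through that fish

2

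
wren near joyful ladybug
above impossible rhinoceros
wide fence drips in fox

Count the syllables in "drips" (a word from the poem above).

1

"drips" has 1 syllable.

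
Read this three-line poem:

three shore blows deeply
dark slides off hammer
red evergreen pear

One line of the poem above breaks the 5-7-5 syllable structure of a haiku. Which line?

Line 2

Line 1: three(1) + shore(1) + blows(1) + deeply(2) = 5 ✓
Line 2: dark(1) + slides(1) + off(1) + hammer(2) = 5 (expected 7)
Line 3: red(1) + evergreen(3) + pear(1) = 5 ✓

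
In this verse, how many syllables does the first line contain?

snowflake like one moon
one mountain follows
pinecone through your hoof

The first line: snowflake(2) + like(1) + one(1) + moon(1) = 5

5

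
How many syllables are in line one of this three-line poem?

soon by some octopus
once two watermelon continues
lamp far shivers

6

Line one: soon (1), by (1), some (1), octopus (3) → 6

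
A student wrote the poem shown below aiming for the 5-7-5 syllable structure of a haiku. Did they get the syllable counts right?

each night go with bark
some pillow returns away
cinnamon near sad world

Line 1: "each night go with bark": 1+1+1+1+1 = 5 ✓
Line 2: "some pillow returns away": 1+2+2+2 = 7 ✓
Line 3: "cinnamon near sad world": 3+1+1+1 = 6 (expected 5)

No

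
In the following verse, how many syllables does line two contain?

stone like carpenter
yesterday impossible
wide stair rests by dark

Line two: yesterday(3) + impossible(4) = 7

7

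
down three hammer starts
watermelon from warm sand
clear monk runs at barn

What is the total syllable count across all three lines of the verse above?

17

Line 1: down(1) + three(1) + hammer(2) + starts(1) = 5
Line 2: watermelon(4) + from(1) + warm(1) + sand(1) = 7
Line 3: clear(1) + monk(1) + runs(1) + at(1) + barn(1) = 5
Total: 5 + 7 + 5 = 17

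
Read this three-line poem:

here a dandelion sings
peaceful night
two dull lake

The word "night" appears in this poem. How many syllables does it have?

1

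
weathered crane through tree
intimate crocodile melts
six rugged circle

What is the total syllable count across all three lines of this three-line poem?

Line 1: weathered (2), crane (1), through (1), tree (1) → 5
Line 2: intimate (3), crocodile (3), melts (1) → 7
Line 3: six (1), rugged (2), circle (2) → 5
Total: 5 + 7 + 5 = 17

17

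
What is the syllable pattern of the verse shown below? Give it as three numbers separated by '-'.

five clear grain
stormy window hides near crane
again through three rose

3-7-5

Line 1: five (1), clear (1), grain (1) → 3
Line 2: stormy (2), window (2), hides (1), near (1), crane (1) → 7
Line 3: again (2), through (1), three (1), rose (1) → 5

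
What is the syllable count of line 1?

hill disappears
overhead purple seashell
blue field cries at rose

Line 1: hill(1) + disappears(3) = 4

4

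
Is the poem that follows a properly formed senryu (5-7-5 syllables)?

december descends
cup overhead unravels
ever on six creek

Yes

Line 1: december(3) + descends(2) = 5 ✓
Line 2: cup(1) + overhead(3) + unravels(3) = 7 ✓
Line 3: ever(2) + on(1) + six(1) + creek(1) = 5 ✓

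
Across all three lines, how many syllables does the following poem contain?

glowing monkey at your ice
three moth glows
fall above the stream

15

Line 1: glowing(2) + monkey(2) + at(1) + your(1) + ice(1) = 7
Line 2: three(1) + moth(1) + glows(1) = 3
Line 3: fall(1) + above(2) + the(1) + stream(1) = 5
Total: 7 + 3 + 5 = 15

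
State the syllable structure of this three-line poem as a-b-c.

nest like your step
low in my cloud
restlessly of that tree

Line 1: nest(1) + like(1) + your(1) + step(1) = 4
Line 2: low(1) + in(1) + my(1) + cloud(1) = 4
Line 3: restlessly(3) + of(1) + that(1) + tree(1) = 6

4-4-6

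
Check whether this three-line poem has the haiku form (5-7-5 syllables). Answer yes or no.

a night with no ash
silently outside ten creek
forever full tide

Yes

Line 1: a(1) + night(1) + with(1) + no(1) + ash(1) = 5 ✓
Line 2: silently(3) + outside(2) + ten(1) + creek(1) = 7 ✓
Line 3: forever(3) + full(1) + tide(1) = 5 ✓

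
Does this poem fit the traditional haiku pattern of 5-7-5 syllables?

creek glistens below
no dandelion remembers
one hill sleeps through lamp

No

Line 1: creek (1), glistens (2), below (2) → 5 ✓
Line 2: no (1), dandelion (4), remembers (3) → 8 (expected 7)
Line 3: one (1), hill (1), sleeps (1), through (1), lamp (1) → 5 ✓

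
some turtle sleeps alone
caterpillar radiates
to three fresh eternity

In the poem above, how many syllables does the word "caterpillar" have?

4

"caterpillar" has 4 syllables.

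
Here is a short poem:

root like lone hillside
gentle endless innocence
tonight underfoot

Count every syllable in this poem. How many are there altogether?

Line 1: root(1) + like(1) + lone(1) + hillside(2) = 5
Line 2: gentle(2) + endless(2) + innocence(3) = 7
Line 3: tonight(2) + underfoot(3) = 5
Total: 5 + 7 + 5 = 17

17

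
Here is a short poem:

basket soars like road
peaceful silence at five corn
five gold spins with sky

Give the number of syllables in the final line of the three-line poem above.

5

The final line: "five gold spins with sky": 1+1+1+1+1 = 5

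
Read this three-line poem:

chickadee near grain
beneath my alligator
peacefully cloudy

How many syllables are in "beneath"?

2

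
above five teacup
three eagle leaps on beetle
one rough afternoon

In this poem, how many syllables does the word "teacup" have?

2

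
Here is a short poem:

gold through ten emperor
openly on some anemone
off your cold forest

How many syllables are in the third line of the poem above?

5

The third line: "off your cold forest": 1+1+1+2 = 5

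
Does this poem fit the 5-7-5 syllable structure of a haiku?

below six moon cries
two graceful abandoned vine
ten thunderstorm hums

Yes

Line 1: "below six moon cries": 2+1+1+1 = 5 ✓
Line 2: "two graceful abandoned vine": 1+2+3+1 = 7 ✓
Line 3: "ten thunderstorm hums": 1+3+1 = 5 ✓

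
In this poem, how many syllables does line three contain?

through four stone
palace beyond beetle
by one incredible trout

Line three: "by one incredible trout": 1+1+4+1 = 7

7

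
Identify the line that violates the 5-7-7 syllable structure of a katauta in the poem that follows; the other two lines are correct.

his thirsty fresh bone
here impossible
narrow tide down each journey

Line 1: his (1), thirsty (2), fresh (1), bone (1) → 5 ✓
Line 2: here (1), impossible (4) → 5 (expected 7)
Line 3: narrow (2), tide (1), down (1), each (1), journey (2) → 7 ✓

Line 2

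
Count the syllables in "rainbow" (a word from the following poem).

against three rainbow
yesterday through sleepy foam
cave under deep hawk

"rainbow" has 2 syllables.

2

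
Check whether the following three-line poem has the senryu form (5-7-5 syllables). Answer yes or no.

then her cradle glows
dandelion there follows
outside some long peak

Line 1: then(1) + her(1) + cradle(2) + glows(1) = 5 ✓
Line 2: dandelion(4) + there(1) + follows(2) = 7 ✓
Line 3: outside(2) + some(1) + long(1) + peak(1) = 5 ✓

Yes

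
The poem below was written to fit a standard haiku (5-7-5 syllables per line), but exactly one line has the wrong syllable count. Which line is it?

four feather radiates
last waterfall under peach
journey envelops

Line 1

Line 1: four (1), feather (2), radiates (3) → 6 (expected 5)
Line 2: last (1), waterfall (3), under (2), peach (1) → 7 ✓
Line 3: journey (2), envelops (3) → 5 ✓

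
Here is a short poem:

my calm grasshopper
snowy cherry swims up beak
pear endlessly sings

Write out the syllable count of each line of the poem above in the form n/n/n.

5/7/5

Line 1: my (1), calm (1), grasshopper (3) → 5
Line 2: snowy (2), cherry (2), swims (1), up (1), beak (1) → 7
Line 3: pear (1), endlessly (3), sings (1) → 5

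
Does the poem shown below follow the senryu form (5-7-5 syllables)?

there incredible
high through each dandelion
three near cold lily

Yes

Line 1: "there incredible": 1+4 = 5 ✓
Line 2: "high through each dandelion": 1+1+1+4 = 7 ✓
Line 3: "three near cold lily": 1+1+1+2 = 5 ✓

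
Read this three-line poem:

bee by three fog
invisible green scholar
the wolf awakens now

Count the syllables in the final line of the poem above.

The final line: the(1) + wolf(1) + awakens(3) + now(1) = 6

6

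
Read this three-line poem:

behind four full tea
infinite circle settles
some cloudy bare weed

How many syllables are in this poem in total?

Line 1: behind(2) + four(1) + full(1) + tea(1) = 5
Line 2: infinite(3) + circle(2) + settles(2) = 7
Line 3: some(1) + cloudy(2) + bare(1) + weed(1) = 5
Total: 5 + 7 + 5 = 17

17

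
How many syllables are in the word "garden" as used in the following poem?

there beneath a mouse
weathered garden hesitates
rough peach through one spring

2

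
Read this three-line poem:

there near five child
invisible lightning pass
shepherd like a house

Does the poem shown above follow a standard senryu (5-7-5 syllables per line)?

Line 1: there(1) + near(1) + five(1) + child(1) = 4 (expected 5)
Line 2: invisible(4) + lightning(2) + pass(1) = 7 ✓
Line 3: shepherd(2) + like(1) + a(1) + house(1) = 5 ✓

No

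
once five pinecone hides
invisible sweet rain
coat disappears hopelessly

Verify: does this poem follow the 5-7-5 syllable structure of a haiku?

Line 1: once(1) + five(1) + pinecone(2) + hides(1) = 5 ✓
Line 2: invisible(4) + sweet(1) + rain(1) = 6 (expected 7)
Line 3: coat(1) + disappears(3) + hopelessly(3) = 7 (expected 5)

No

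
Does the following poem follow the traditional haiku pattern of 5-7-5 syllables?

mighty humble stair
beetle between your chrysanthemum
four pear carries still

Line 1: "mighty humble stair": 2+2+1 = 5 ✓
Line 2: "beetle between your chrysanthemum": 2+2+1+4 = 9 (expected 7)
Line 3: "four pear carries still": 1+1+2+1 = 5 ✓

No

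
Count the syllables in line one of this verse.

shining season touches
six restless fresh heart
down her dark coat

Line one: shining(2) + season(2) + touches(2) = 6

6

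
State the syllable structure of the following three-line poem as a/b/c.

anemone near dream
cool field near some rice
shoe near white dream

6/5/4

Line 1: anemone(4) + near(1) + dream(1) = 6
Line 2: cool(1) + field(1) + near(1) + some(1) + rice(1) = 5
Line 3: shoe(1) + near(1) + white(1) + dream(1) = 4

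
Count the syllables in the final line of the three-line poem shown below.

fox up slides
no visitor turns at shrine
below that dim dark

The final line: below(2) + that(1) + dim(1) + dark(1) = 5

5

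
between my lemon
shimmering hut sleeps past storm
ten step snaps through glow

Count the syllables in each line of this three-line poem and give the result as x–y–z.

5–7–5

Line 1: between(2) + my(1) + lemon(2) = 5
Line 2: shimmering(3) + hut(1) + sleeps(1) + past(1) + storm(1) = 7
Line 3: ten(1) + step(1) + snaps(1) + through(1) + glow(1) = 5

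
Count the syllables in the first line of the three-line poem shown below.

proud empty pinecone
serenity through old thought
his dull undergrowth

5

The first line: proud(1) + empty(2) + pinecone(2) = 5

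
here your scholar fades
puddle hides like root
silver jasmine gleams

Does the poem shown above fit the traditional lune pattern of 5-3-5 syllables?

Line 1: "here your scholar fades": 1+1+2+1 = 5 ✓
Line 2: "puddle hides like root": 2+1+1+1 = 5 (expected 3)
Line 3: "silver jasmine gleams": 2+2+1 = 5 ✓

No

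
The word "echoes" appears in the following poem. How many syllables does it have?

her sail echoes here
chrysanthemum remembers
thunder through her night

2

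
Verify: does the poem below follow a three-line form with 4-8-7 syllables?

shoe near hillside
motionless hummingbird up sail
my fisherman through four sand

Yes

Line 1: shoe (1), near (1), hillside (2) → 4 ✓
Line 2: motionless (3), hummingbird (3), up (1), sail (1) → 8 ✓
Line 3: my (1), fisherman (3), through (1), four (1), sand (1) → 7 ✓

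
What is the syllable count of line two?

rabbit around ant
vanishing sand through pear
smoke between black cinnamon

Line two: vanishing (3), sand (1), through (1), pear (1) → 6

6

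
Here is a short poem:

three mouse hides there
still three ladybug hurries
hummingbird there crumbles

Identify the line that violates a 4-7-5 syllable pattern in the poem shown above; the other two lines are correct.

Line 1: three (1), mouse (1), hides (1), there (1) → 4 ✓
Line 2: still (1), three (1), ladybug (3), hurries (2) → 7 ✓
Line 3: hummingbird (3), there (1), crumbles (2) → 6 (expected 5)

The third line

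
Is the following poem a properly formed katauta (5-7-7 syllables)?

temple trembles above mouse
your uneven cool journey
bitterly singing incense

Line 1: "temple trembles above mouse": 2+2+2+1 = 7 (expected 5)
Line 2: "your uneven cool journey": 1+3+1+2 = 7 ✓
Line 3: "bitterly singing incense": 3+2+2 = 7 ✓

No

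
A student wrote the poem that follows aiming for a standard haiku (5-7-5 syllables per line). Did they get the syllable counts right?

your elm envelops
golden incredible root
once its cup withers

Line 1: your(1) + elm(1) + envelops(3) = 5 ✓
Line 2: golden(2) + incredible(4) + root(1) = 7 ✓
Line 3: once(1) + its(1) + cup(1) + withers(2) = 5 ✓

Yes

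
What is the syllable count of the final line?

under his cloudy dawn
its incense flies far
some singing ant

The final line: some(1) + singing(2) + ant(1) = 4

4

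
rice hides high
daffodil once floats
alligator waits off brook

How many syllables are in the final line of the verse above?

7

The final line: alligator(4) + waits(1) + off(1) + brook(1) = 7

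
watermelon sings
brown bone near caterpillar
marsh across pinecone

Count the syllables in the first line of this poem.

The first line: "watermelon sings": 4+1 = 5

5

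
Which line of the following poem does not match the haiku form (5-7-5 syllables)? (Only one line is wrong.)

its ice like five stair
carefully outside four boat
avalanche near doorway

Line 3

Line 1: its(1) + ice(1) + like(1) + five(1) + stair(1) = 5 ✓
Line 2: carefully(3) + outside(2) + four(1) + boat(1) = 7 ✓
Line 3: avalanche(3) + near(1) + doorway(2) = 6 (expected 5)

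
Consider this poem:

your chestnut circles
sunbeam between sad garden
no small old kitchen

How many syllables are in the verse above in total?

Line 1: your(1) + chestnut(2) + circles(2) = 5
Line 2: sunbeam(2) + between(2) + sad(1) + garden(2) = 7
Line 3: no(1) + small(1) + old(1) + kitchen(2) = 5
Total: 5 + 7 + 5 = 17

17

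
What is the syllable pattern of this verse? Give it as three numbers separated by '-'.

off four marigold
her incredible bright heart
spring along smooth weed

Line 1: off(1) + four(1) + marigold(3) = 5
Line 2: her(1) + incredible(4) + bright(1) + heart(1) = 7
Line 3: spring(1) + along(2) + smooth(1) + weed(1) = 5

5-7-5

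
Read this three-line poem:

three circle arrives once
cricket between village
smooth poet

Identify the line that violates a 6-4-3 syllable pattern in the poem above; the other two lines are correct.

Line 2

Line 1: "three circle arrives once": 1+2+2+1 = 6 ✓
Line 2: "cricket between village": 2+2+2 = 6 (expected 4)
Line 3: "smooth poet": 1+2 = 3 ✓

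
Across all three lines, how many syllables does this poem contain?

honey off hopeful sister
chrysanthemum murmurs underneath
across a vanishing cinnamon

25

Line 1: honey (2), off (1), hopeful (2), sister (2) → 7
Line 2: chrysanthemum (4), murmurs (2), underneath (3) → 9
Line 3: across (2), a (1), vanishing (3), cinnamon (3) → 9
Total: 7 + 9 + 9 = 25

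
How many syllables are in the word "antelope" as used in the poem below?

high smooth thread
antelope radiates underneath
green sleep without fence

3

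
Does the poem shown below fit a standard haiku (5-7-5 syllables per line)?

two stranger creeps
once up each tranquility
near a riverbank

No

Line 1: "two stranger creeps": 1+2+1 = 4 (expected 5)
Line 2: "once up each tranquility": 1+1+1+4 = 7 ✓
Line 3: "near a riverbank": 1+1+3 = 5 ✓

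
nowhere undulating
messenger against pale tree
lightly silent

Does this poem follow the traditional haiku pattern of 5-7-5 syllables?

Line 1: nowhere(2) + undulating(4) = 6 (expected 5)
Line 2: messenger(3) + against(2) + pale(1) + tree(1) = 7 ✓
Line 3: lightly(2) + silent(2) = 4 (expected 5)

No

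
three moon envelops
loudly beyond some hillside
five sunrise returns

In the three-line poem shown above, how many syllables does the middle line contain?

The middle line: "loudly beyond some hillside": 2+2+1+2 = 7

7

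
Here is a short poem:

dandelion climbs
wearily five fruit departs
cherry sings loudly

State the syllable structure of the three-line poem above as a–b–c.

5–7–5

Line 1: "dandelion climbs": 4+1 = 5
Line 2: "wearily five fruit departs": 3+1+1+2 = 7
Line 3: "cherry sings loudly": 2+1+2 = 5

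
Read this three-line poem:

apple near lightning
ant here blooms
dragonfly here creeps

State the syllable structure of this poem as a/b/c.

Line 1: apple (2), near (1), lightning (2) → 5
Line 2: ant (1), here (1), blooms (1) → 3
Line 3: dragonfly (3), here (1), creeps (1) → 5

5/3/5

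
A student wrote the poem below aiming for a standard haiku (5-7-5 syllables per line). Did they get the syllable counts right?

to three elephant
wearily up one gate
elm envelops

No

Line 1: to (1), three (1), elephant (3) → 5 ✓
Line 2: wearily (3), up (1), one (1), gate (1) → 6 (expected 7)
Line 3: elm (1), envelops (3) → 4 (expected 5)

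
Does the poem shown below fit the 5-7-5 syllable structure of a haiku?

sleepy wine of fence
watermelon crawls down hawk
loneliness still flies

Line 1: sleepy(2) + wine(1) + of(1) + fence(1) = 5 ✓
Line 2: watermelon(4) + crawls(1) + down(1) + hawk(1) = 7 ✓
Line 3: loneliness(3) + still(1) + flies(1) = 5 ✓

Yes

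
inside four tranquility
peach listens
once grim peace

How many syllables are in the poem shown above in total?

13

Line 1: inside (2), four (1), tranquility (4) → 7
Line 2: peach (1), listens (2) → 3
Line 3: once (1), grim (1), peace (1) → 3
Total: 7 + 3 + 3 = 13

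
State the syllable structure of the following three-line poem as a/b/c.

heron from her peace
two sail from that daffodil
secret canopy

Line 1: "heron from her peace": 2+1+1+1 = 5
Line 2: "two sail from that daffodil": 1+1+1+1+3 = 7
Line 3: "secret canopy": 2+3 = 5

5/7/5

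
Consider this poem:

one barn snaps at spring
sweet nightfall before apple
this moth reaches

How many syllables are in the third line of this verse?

4

The third line: this (1), moth (1), reaches (2) → 4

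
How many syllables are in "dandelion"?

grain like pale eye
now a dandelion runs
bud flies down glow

"dandelion" has 4 syllables.

4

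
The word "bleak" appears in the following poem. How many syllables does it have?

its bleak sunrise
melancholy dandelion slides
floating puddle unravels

"bleak" has 1 syllable.

1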